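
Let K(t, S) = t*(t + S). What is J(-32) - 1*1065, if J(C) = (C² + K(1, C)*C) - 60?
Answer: 891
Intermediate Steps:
K(t, S) = t*(S + t)
J(C) = -60 + C² + C*(1 + C) (J(C) = (C² + (1*(C + 1))*C) - 60 = (C² + (1*(1 + C))*C) - 60 = (C² + (1 + C)*C) - 60 = (C² + C*(1 + C)) - 60 = -60 + C² + C*(1 + C))
J(-32) - 1*1065 = (-60 - 32 + 2*(-32)²) - 1*1065 = (-60 - 32 + 2*1024) - 1065 = (-60 - 32 + 2048) - 1065 = 1956 - 1065 = 891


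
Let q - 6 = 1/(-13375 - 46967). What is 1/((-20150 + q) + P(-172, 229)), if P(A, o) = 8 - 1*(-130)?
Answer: -60342/1207202053 ≈ -4.9985e-5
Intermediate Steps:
q = 362051/60342 (q = 6 + 1/(-13375 - 46967) = 6 + 1/(-60342) = 6 - 1/60342 = 362051/60342 ≈ 6.0000)
P(A, o) = 138 (P(A, o) = 8 + 130 = 138)
1/((-20150 + q) + P(-172, 229)) = 1/((-20150 + 362051/60342) + 138) = 1/(-1215529249/60342 + 138) = 1/(-1207202053/60342) = -60342/1207202053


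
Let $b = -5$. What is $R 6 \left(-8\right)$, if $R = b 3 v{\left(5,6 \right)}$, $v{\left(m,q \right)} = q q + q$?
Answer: $30240$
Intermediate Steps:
$v{\left(m,q \right)} = q + q^{2}$ ($v{\left(m,q \right)} = q^{2} + q = q + q^{2}$)
$R = -630$ ($R = \left(-5\right) 3 \cdot 6 \left(1 + 6\right) = - 15 \cdot 6 \cdot 7 = \left(-15\right) 42 = -630$)
$R 6 \left(-8\right) = \left(-630\right) 6 \left(-8\right) = \left(-3780\right) \left(-8\right) = 30240$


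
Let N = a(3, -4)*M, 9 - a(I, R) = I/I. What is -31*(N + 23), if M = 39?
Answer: -10385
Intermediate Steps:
a(I, R) = 8 (a(I, R) = 9 - I/I = 9 - 1*1 = 9 - 1 = 8)
N = 312 (N = 8*39 = 312)
-31*(N + 23) = -31*(312 + 23) = -31*335 = -10385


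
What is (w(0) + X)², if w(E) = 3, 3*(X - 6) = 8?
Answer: 1225/9 ≈ 136.11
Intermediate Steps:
X = 26/3 (X = 6 + (⅓)*8 = 6 + 8/3 = 26/3 ≈ 8.6667)
(w(0) + X)² = (3 + 26/3)² = (35/3)² = 1225/9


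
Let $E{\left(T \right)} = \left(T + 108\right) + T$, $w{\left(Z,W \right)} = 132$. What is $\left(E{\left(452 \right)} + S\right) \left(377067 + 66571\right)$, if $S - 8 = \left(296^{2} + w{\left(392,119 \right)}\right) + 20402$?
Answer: $48431960460$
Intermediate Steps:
$S = 108158$ ($S = 8 + \left(\left(296^{2} + 132\right) + 20402\right) = 8 + \left(\left(87616 + 132\right) + 20402\right) = 8 + \left(87748 + 20402\right) = 8 + 108150 = 108158$)
$E{\left(T \right)} = 108 + 2 T$ ($E{\left(T \right)} = \left(108 + T\right) + T = 108 + 2 T$)
$\left(E{\left(452 \right)} + S\right) \left(377067 + 66571\right) = \left(\left(108 + 2 \cdot 452\right) + 108158\right) \left(377067 + 66571\right) = \left(\left(108 + 904\right) + 108158\right) 443638 = \left(1012 + 108158\right) 443638 = 109170 \cdot 443638 = 48431960460$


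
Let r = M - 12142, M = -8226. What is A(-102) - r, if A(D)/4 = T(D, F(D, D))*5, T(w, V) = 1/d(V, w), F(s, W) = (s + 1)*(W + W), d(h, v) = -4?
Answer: 20363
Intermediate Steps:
F(s, W) = 2*W*(1 + s) (F(s, W) = (1 + s)*(2*W) = 2*W*(1 + s))
T(w, V) = -¼ (T(w, V) = 1/(-4) = -¼)
A(D) = -5 (A(D) = 4*(-¼*5) = 4*(-5/4) = -5)
r = -20368 (r = -8226 - 12142 = -20368)
A(-102) - r = -5 - 1*(-20368) = -5 + 20368 = 20363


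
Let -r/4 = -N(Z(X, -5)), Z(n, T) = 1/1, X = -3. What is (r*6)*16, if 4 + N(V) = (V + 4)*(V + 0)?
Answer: 384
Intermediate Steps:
Z(n, T) = 1
N(V) = -4 + V*(4 + V) (N(V) = -4 + (V + 4)*(V + 0) = -4 + (4 + V)*V = -4 + V*(4 + V))
r = 4 (r = -(-4)*(-4 + 1**2 + 4*1) = -(-4)*(-4 + 1 + 4) = -(-4) = -4*(-1) = 4)
(r*6)*16 = (4*6)*16 = 24*16 = 384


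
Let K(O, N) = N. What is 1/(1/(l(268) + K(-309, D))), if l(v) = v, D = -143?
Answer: 125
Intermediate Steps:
1/(1/(l(268) + K(-309, D))) = 1/(1/(268 - 143)) = 1/(1/125) = 125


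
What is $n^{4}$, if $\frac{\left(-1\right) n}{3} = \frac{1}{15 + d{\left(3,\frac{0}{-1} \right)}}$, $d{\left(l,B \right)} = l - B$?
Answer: $\frac{1}{1296} \approx 0.0007716$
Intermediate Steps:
$n = - \frac{1}{6}$ ($n = - \frac{3}{15 + \left(3 - \frac{0}{-1}\right)} = - \frac{3}{15 + \left(3 - 0 \left(-1\right)\right)} = - \frac{3}{15 + \left(3 - 0\right)} = - \frac{3}{15 + \left(3 + 0\right)} = - \frac{3}{15 + 3} = - \frac{3}{18} = \left(-3\right) \frac{1}{18} = - \frac{1}{6} \approx -0.16667$)
$n^{4} = \left(- \frac{1}{6}\right)^{4} = \frac{1}{1296}$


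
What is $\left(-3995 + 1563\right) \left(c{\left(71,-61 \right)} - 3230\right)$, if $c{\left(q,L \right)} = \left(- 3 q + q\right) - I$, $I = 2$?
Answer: $8205568$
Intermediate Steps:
$c{\left(q,L \right)} = -2 - 2 q$ ($c{\left(q,L \right)} = \left(- 3 q + q\right) - 2 = - 2 q - 2 = -2 - 2 q$)
$\left(-3995 + 1563\right) \left(c{\left(71,-61 \right)} - 3230\right) = \left(-3995 + 1563\right) \left(\left(-2 - 142\right) - 3230\right) = - 2432 \left(\left(-2 - 142\right) - 3230\right) = - 2432 \left(-144 - 3230\right) = \left(-2432\right) \left(-3374\right) = 8205568$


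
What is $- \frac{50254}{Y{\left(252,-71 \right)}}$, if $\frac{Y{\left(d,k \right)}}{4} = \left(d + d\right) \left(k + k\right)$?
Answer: $\frac{25127}{143136} \approx 0.17555$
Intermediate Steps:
$Y{\left(d,k \right)} = 16 d k$ ($Y{\left(d,k \right)} = 4 \left(d + d\right) \left(k + k\right) = 4 \cdot 2 d 2 k = 4 \cdot 4 d k = 16 d k$)
$- \frac{50254}{Y{\left(252,-71 \right)}} = - \frac{50254}{16 \cdot 252 \left(-71\right)} = - \frac{50254}{-286272} = \left(-50254\right) \left(- \frac{1}{286272}\right) = \frac{25127}{143136}$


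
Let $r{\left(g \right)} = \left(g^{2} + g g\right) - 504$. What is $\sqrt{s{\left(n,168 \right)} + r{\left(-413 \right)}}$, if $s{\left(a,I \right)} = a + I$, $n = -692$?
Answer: $3 \sqrt{37790} \approx 583.19$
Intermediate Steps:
$r{\left(g \right)} = -504 + 2 g^{2}$ ($r{\left(g \right)} = \left(g^{2} + g^{2}\right) - 504 = 2 g^{2} - 504 = -504 + 2 g^{2}$)
$s{\left(a,I \right)} = I + a$
$\sqrt{s{\left(n,168 \right)} + r{\left(-413 \right)}} = \sqrt{\left(168 - 692\right) - \left(504 - 2 \left(-413\right)^{2}\right)} = \sqrt{-524 + \left(-504 + 2 \cdot 170569\right)} = \sqrt{-524 + \left(-504 + 341138\right)} = \sqrt{-524 + 340634} = \sqrt{340110} = 3 \sqrt{37790}$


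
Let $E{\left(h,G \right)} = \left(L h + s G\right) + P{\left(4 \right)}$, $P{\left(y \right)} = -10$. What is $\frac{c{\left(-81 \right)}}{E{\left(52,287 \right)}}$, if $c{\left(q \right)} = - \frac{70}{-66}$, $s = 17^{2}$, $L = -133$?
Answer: $\frac{35}{2508561} \approx 1.3952 \cdot 10^{-5}$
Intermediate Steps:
$s = 289$
$c{\left(q \right)} = \frac{35}{33}$ ($c{\left(q \right)} = \left(-70\right) \left(- \frac{1}{66}\right) = \frac{35}{33}$)
$E{\left(h,G \right)} = -10 - 133 h + 289 G$ ($E{\left(h,G \right)} = \left(- 133 h + 289 G\right) - 10 = -10 - 133 h + 289 G$)
$\frac{c{\left(-81 \right)}}{E{\left(52,287 \right)}} = \frac{35}{33 \left(-10 - 6916 + 289 \cdot 287\right)} = \frac{35}{33 \left(-10 - 6916 + 82943\right)} = \frac{35}{33 \cdot 76017} = \frac{35}{33} \cdot \frac{1}{76017} = \frac{35}{2508561}$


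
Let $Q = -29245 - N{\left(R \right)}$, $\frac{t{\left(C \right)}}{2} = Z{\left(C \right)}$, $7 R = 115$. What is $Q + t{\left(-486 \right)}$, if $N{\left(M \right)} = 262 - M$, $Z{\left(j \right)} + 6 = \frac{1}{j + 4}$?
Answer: $- \frac{49770845}{1687} \approx -29503.0$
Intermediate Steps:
$R = \frac{115}{7}$ ($R = \frac{1}{7} \cdot 115 = \frac{115}{7} \approx 16.429$)
$Z{\left(j \right)} = -6 + \frac{1}{4 + j}$ ($Z{\left(j \right)} = -6 + \frac{1}{j + 4} = -6 + \frac{1}{4 + j}$)
$t{\left(C \right)} = \frac{2 \left(-23 - 6 C\right)}{4 + C}$ ($t{\left(C \right)} = 2 \frac{-23 - 6 C}{4 + C} = \frac{2 \left(-23 - 6 C\right)}{4 + C}$)
$Q = - \frac{206434}{7}$ ($Q = -29245 - \left(262 - \frac{115}{7}\right) = -29245 - \frac{1719}{7} = - \frac{206434}{7} \approx -29491.0$)
$Q + t{\left(-486 \right)} = - \frac{206434}{7} + \frac{2 \left(-23 - -2916\right)}{4 - 486} = - \frac{206434}{7} + \frac{2 \left(-23 + 2916\right)}{-482} = - \frac{206434}{7} + 2 \left(- \frac{1}{482}\right) 2893 = - \frac{206434}{7} - \frac{2893}{241} = - \frac{49770845}{1687}$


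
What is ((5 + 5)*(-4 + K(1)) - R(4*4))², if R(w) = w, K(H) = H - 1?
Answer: 3136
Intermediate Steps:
K(H) = -1 + H
((5 + 5)*(-4 + K(1)) - R(4*4))² = ((5 + 5)*(-4 + (-1 + 1)) - 4*4)² = (10*(-4 + 0) - 1*16)² = (10*(-4) - 16)² = (-40 - 16)² = (-56)² = 3136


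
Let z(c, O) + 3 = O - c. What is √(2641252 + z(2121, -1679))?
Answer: √2637449 ≈ 1624.0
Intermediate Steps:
z(c, O) = -3 + O - c (z(c, O) = -3 + (O - c) = -3 + O - c)
√(2641252 + z(2121, -1679)) = √(2641252 + (-3 - 1679 - 1*2121)) = √(2641252 + (-3 - 1679 - 2121)) = √(2641252 - 3803) = √2637449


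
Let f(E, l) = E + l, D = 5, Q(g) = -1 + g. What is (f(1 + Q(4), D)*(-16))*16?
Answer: -2304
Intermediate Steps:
(f(1 + Q(4), D)*(-16))*16 = (((1 + (-1 + 4)) + 5)*(-16))*16 = (((1 + 3) + 5)*(-16))*16 = ((4 + 5)*(-16))*16 = (9*(-16))*16 = -144*16 = -2304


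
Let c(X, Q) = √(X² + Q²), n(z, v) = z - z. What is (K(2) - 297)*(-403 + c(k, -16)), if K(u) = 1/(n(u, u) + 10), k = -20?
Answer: 1196507/10 - 5938*√41/5 ≈ 1.1205e+5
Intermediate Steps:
n(z, v) = 0
K(u) = ⅒ (K(u) = 1/(0 + 10) = 1/10 = ⅒)
c(X, Q) = √(Q² + X²)
(K(2) - 297)*(-403 + c(k, -16)) = (⅒ - 297)*(-403 + √((-16)² + (-20)²)) = -2969*(-403 + √(256 + 400))/10 = -2969*(-403 + √656)/10 = -2969*(-403 + 4*√41)/10 = 1196507/10 - 5938*√41/5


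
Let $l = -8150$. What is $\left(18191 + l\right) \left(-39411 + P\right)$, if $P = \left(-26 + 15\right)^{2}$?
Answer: $-394510890$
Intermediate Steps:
$P = 121$ ($P = \left(-11\right)^{2} = 121$)
$\left(18191 + l\right) \left(-39411 + P\right) = \left(18191 - 8150\right) \left(-39411 + 121\right) = 10041 \left(-39290\right) = -394510890$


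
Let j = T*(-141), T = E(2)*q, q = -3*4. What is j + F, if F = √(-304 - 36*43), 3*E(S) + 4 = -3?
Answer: -3948 + 2*I*√463 ≈ -3948.0 + 43.035*I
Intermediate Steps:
E(S) = -7/3 (E(S) = -4/3 + (⅓)*(-3) = -4/3 - 1 = -7/3)
q = -12
T = 28 (T = -7/3*(-12) = 28)
F = 2*I*√463 (F = √(-304 - 1548) = √(-1852) = 2*I*√463 ≈ 43.035*I)
j = -3948 (j = 28*(-141) = -3948)
j + F = -3948 + 2*I*√463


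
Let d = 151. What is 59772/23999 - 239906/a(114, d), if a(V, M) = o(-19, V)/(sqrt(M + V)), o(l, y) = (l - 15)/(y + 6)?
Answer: 59772/23999 + 14394360*sqrt(265)/17 ≈ 1.3784e+7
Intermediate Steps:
o(l, y) = (-15 + l)/(6 + y)
a(V, M) = -34/((6 + V)*sqrt(M + V)) (a(V, M) = ((-15 - 19)/(6 + V))/(sqrt(M + V)) = (-34/(6 + V))/sqrt(M + V) = -34/((6 + V)*sqrt(M + V)))
59772/23999 - 239906/a(114, d) = 59772/23999 - 239906*(-sqrt(151 + 114)*(6 + 114)/34) = 59772*(1/23999) - 239906*(-60*sqrt(265)/17) = 59772/23999 - 239906*(-60*sqrt(265)/17) = 59772/23999 - (-14394360)*sqrt(265)/17 = 59772/23999 + 14394360*sqrt(265)/17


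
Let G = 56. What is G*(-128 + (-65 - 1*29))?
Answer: -12432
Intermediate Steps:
G*(-128 + (-65 - 1*29)) = 56*(-128 + (-65 - 1*29)) = 56*(-128 + (-65 - 29)) = 56*(-128 - 94) = 56*(-222) = -12432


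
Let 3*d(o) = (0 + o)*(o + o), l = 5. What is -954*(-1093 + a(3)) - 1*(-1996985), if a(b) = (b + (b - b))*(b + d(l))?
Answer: 2983421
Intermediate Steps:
d(o) = 2*o²/3 (d(o) = ((0 + o)*(o + o))/3 = (o*(2*o))/3 = (2*o²)/3 = 2*o²/3)
a(b) = b*(50/3 + b) (a(b) = (b + (b - b))*(b + (⅔)*5²) = (b + 0)*(b + (⅔)*25) = b*(b + 50/3) = b*(50/3 + b))
-954*(-1093 + a(3)) - 1*(-1996985) = -954*(-1093 + (⅓)*3*(50 + 3*3)) - 1*(-1996985) = -954*(-1093 + (⅓)*3*(50 + 9)) + 1996985 = -954*(-1093 + (⅓)*3*59) + 1996985 = -954*(-1093 + 59) + 1996985 = -954*(-1034) + 1996985 = 986436 + 1996985 = 2983421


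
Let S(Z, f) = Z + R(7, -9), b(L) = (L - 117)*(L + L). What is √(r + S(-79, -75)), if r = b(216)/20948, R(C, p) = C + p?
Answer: 9*I*√26734885/5237 ≈ 8.8858*I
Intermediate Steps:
b(L) = 2*L*(-117 + L) (b(L) = (-117 + L)*(2*L) = 2*L*(-117 + L))
S(Z, f) = -2 + Z (S(Z, f) = Z + (7 - 9) = Z - 2 = -2 + Z)
r = 10692/5237 (r = (2*216*(-117 + 216))/20948 = (2*216*99)*(1/20948) = 42768*(1/20948) = 10692/5237 ≈ 2.0416)
√(r + S(-79, -75)) = √(10692/5237 + (-2 - 79)) = √(10692/5237 - 81) = √(-413505/5237) = 9*I*√26734885/5237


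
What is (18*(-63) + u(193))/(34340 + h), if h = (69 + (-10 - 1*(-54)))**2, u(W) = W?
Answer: -941/47109 ≈ -0.019975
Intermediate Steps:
h = 12769 (h = (69 + (-10 + 54))**2 = (69 + 44)**2 = 113**2 = 12769)
(18*(-63) + u(193))/(34340 + h) = (18*(-63) + 193)/(34340 + 12769) = (-1134 + 193)/47109 = -941*1/47109 = -941/47109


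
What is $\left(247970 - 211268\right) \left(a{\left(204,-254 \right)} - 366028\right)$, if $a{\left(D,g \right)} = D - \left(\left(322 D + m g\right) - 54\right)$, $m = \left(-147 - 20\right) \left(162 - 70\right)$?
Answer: $-159063311628$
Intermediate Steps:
$m = -15364$ ($m = \left(-167\right) 92 = -15364$)
$a{\left(D,g \right)} = 54 - 321 D + 15364 g$ ($a{\left(D,g \right)} = D - \left(\left(322 D - 15364 g\right) - 54\right) = D - \left(\left(- 15364 g + 322 D\right) - 54\right) = D - \left(-54 - 15364 g + 322 D\right) = D + \left(54 - 322 D + 15364 g\right) = 54 - 321 D + 15364 g$)
$\left(247970 - 211268\right) \left(a{\left(204,-254 \right)} - 366028\right) = \left(247970 - 211268\right) \left(\left(54 - 65484 + 15364 \left(-254\right)\right) - 366028\right) = 36702 \left(\left(54 - 65484 - 3902456\right) - 366028\right) = 36702 \left(-3967886 - 366028\right) = 36702 \left(-4333914\right) = -159063311628$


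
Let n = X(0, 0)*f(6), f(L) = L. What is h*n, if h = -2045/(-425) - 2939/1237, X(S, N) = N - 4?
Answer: -6146832/105145 ≈ -58.461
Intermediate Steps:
X(S, N) = -4 + N
h = 256118/105145 (h = -2045*(-1/425) - 2939*1/1237 = 409/85 - 2939/1237 = 256118/105145 ≈ 2.4359)
n = -24 (n = (-4 + 0)*6 = -4*6 = -24)
h*n = (256118/105145)*(-24) = -6146832/105145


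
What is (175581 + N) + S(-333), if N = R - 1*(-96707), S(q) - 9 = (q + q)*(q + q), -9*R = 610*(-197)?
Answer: 6562847/9 ≈ 7.2921e+5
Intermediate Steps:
R = 120170/9 (R = -610*(-197)/9 = -⅑*(-120170) = 120170/9 ≈ 13352.)
S(q) = 9 + 4*q² (S(q) = 9 + (q + q)*(q + q) = 9 + (2*q)*(2*q) = 9 + 4*q²)
N = 990533/9 (N = 120170/9 - 1*(-96707) = 120170/9 + 96707 = 990533/9 ≈ 1.1006e+5)
(175581 + N) + S(-333) = (175581 + 990533/9) + (9 + 4*(-333)²) = 2570762/9 + (9 + 4*110889) = 2570762/9 + (9 + 443556) = 2570762/9 + 443565 = 6562847/9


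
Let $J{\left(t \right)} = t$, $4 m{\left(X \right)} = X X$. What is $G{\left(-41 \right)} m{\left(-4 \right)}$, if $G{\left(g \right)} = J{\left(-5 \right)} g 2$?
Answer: $1640$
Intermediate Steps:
$m{\left(X \right)} = \frac{X^{2}}{4}$ ($m{\left(X \right)} = \frac{X X}{4} = \frac{X^{2}}{4}$)
$G{\left(g \right)} = - 10 g$ ($G{\left(g \right)} = - 5 g 2 = - 10 g$)
$G{\left(-41 \right)} m{\left(-4 \right)} = \left(-10\right) \left(-41\right) \frac{\left(-4\right)^{2}}{4} = 410 \cdot \frac{1}{4} \cdot 16 = 410 \cdot 4 = 1640$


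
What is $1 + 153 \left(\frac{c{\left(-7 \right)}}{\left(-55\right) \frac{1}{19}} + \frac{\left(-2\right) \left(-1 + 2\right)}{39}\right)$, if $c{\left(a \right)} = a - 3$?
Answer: $\frac{74603}{143} \approx 521.7$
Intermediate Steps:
$c{\left(a \right)} = -3 + a$
$1 + 153 \left(\frac{c{\left(-7 \right)}}{\left(-55\right) \frac{1}{19}} + \frac{\left(-2\right) \left(-1 + 2\right)}{39}\right) = 1 + 153 \left(\frac{-3 - 7}{\left(-55\right) \frac{1}{19}} + \frac{\left(-2\right) \left(-1 + 2\right)}{39}\right) = 1 + 153 \left(- \frac{10}{\left(-55\right) \frac{1}{19}} + \left(-2\right) 1 \cdot \frac{1}{39}\right) = 1 + 153 \left(- \frac{10}{- \frac{55}{19}} - \frac{2}{39}\right) = 1 + 153 \left(\left(-10\right) \left(- \frac{19}{55}\right) - \frac{2}{39}\right) = 1 + 153 \left(\frac{38}{11} - \frac{2}{39}\right) = 1 + 153 \cdot \frac{1460}{429} = 1 + \frac{74460}{143} = \frac{74603}{143}$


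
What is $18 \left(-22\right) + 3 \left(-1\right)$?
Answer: $-399$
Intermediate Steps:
$18 \left(-22\right) + 3 \left(-1\right) = -396 - 3 = -399$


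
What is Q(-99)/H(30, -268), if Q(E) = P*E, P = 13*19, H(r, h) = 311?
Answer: -24453/311 ≈ -78.627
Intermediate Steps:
P = 247
Q(E) = 247*E
Q(-99)/H(30, -268) = (247*(-99))/311 = -24453*1/311 = -24453/311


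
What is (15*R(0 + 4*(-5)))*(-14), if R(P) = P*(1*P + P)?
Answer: -168000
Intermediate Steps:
R(P) = 2*P² (R(P) = P*(P + P) = P*(2*P) = 2*P²)
(15*R(0 + 4*(-5)))*(-14) = (15*(2*(0 + 4*(-5))²))*(-14) = (15*(2*(0 - 20)²))*(-14) = (15*(2*(-20)²))*(-14) = (15*(2*400))*(-14) = (15*800)*(-14) = 12000*(-14) = -168000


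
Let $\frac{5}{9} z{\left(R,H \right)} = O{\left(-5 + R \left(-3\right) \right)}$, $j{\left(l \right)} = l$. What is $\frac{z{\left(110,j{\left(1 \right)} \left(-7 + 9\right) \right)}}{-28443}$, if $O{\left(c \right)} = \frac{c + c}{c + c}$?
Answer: $- \frac{3}{47405} \approx -6.3284 \cdot 10^{-5}$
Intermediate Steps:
$O{\left(c \right)} = 1$ ($O{\left(c \right)} = \frac{2 c}{2 c} = 2 c \frac{1}{2 c} = 1$)
$z{\left(R,H \right)} = \frac{9}{5}$ ($z{\left(R,H \right)} = \frac{9}{5} \cdot 1 = \frac{9}{5}$)
$\frac{z{\left(110,j{\left(1 \right)} \left(-7 + 9\right) \right)}}{-28443} = \frac{9}{5 \left(-28443\right)} = \frac{9}{5} \left(- \frac{1}{28443}\right) = - \frac{3}{47405}$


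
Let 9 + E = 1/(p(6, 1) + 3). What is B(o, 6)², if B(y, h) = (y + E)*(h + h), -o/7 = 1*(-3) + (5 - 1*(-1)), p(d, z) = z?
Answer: 127449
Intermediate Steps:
o = -21 (o = -7*(1*(-3) + (5 - 1*(-1))) = -7*(-3 + (5 + 1)) = -7*(-3 + 6) = -7*3 = -21)
E = -35/4 (E = -9 + 1/(1 + 3) = -9 + 1/4 = -9 + ¼ = -35/4 ≈ -8.7500)
B(y, h) = 2*h*(-35/4 + y) (B(y, h) = (y - 35/4)*(h + h) = (-35/4 + y)*(2*h) = 2*h*(-35/4 + y))
B(o, 6)² = ((½)*6*(-35 + 4*(-21)))² = ((½)*6*(-35 - 84))² = ((½)*6*(-119))² = (-357)² = 127449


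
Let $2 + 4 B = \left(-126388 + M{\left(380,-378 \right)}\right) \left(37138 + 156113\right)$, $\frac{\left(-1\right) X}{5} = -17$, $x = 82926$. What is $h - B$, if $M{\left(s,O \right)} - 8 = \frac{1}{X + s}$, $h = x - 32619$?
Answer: $\frac{3785605640133}{620} \approx 6.1058 \cdot 10^{9}$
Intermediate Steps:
$X = 85$ ($X = \left(-5\right) \left(-17\right) = 85$)
$h = 50307$ ($h = 82926 - 32619 = 50307$)
$M{\left(s,O \right)} = 8 + \frac{1}{85 + s}$
$B = - \frac{3785574449793}{620}$ ($B = - \frac{1}{2} + \frac{\left(-126388 + \frac{681 + 8 \cdot 380}{85 + 380}\right) \left(37138 + 156113\right)}{4} = - \frac{1}{2} + \frac{\left(-126388 + \frac{681 + 3040}{465}\right) 193251}{4} = - \frac{1}{2} + \frac{\left(-126388 + \frac{1}{465} \cdot 3721\right) 193251}{4} = - \frac{1}{2} + \frac{\left(-126388 + \frac{3721}{465}\right) 193251}{4} = - \frac{1}{2} + \frac{\left(- \frac{58766699}{465}\right) 193251}{4} = - \frac{1}{2} + \frac{1}{4} \left(- \frac{3785574449483}{155}\right) = - \frac{1}{2} - \frac{3785574449483}{620} = - \frac{3785574449793}{620} \approx -6.1058 \cdot 10^{9}$)
$h - B = 50307 - - \frac{3785574449793}{620} = 50307 + \frac{3785574449793}{620} = \frac{3785605640133}{620}$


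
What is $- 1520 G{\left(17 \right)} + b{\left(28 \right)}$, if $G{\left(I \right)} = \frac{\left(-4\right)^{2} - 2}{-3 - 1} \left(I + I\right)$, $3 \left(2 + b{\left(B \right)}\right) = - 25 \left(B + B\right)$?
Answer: $\frac{541234}{3} \approx 1.8041 \cdot 10^{5}$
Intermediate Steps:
$b{\left(B \right)} = -2 - \frac{50 B}{3}$ ($b{\left(B \right)} = -2 + \frac{\left(-25\right) \left(B + B\right)}{3} = -2 + \frac{\left(-25\right) 2 B}{3} = -2 + \frac{\left(-50\right) B}{3} = -2 - \frac{50 B}{3}$)
$G{\left(I \right)} = - 7 I$ ($G{\left(I \right)} = \frac{16 - 2}{-4} \cdot 2 I = 14 \left(- \frac{1}{4}\right) 2 I = - \frac{7 \cdot 2 I}{2} = - 7 I$)
$- 1520 G{\left(17 \right)} + b{\left(28 \right)} = - 1520 \left(\left(-7\right) 17\right) - \frac{1406}{3} = \left(-1520\right) \left(-119\right) - \frac{1406}{3} = 180880 - \frac{1406}{3} = \frac{541234}{3}$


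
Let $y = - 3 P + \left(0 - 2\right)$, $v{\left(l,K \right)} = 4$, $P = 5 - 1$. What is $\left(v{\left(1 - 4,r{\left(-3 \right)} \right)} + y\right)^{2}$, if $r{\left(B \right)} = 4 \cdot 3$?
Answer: $100$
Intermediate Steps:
$P = 4$
$r{\left(B \right)} = 12$
$y = -14$ ($y = \left(-3\right) 4 + \left(0 - 2\right) = -12 + \left(0 - 2\right) = -12 - 2 = -14$)
$\left(v{\left(1 - 4,r{\left(-3 \right)} \right)} + y\right)^{2} = \left(4 - 14\right)^{2} = \left(-10\right)^{2} = 100$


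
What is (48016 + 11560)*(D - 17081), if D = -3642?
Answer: -1234593448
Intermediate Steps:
(48016 + 11560)*(D - 17081) = (48016 + 11560)*(-3642 - 17081) = 59576*(-20723) = -1234593448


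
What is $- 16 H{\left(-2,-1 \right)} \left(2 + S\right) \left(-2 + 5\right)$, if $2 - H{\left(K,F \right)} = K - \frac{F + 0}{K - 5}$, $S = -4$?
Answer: $\frac{2784}{7} \approx 397.71$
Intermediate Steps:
$H{\left(K,F \right)} = 2 - K + \frac{F}{-5 + K}$ ($H{\left(K,F \right)} = 2 - \left(K - \frac{F + 0}{K - 5}\right) = 2 - \left(K - \frac{F}{-5 + K}\right) = 2 + \left(- K + \frac{F}{-5 + K}\right) = 2 - K + \frac{F}{-5 + K}$)
$- 16 H{\left(-2,-1 \right)} \left(2 + S\right) \left(-2 + 5\right) = - 16 \frac{-10 - 1 - \left(-2\right)^{2} + 7 \left(-2\right)}{-5 - 2} \left(2 - 4\right) \left(-2 + 5\right) = - 16 \frac{-10 - 1 - 4 - 14}{-7} \left(\left(-2\right) 3\right) = - 16 \left(- \frac{-10 - 1 - 4 - 14}{7}\right) \left(-6\right) = - 16 \left(\left(- \frac{1}{7}\right) \left(-29\right)\right) \left(-6\right) = \left(-16\right) \frac{29}{7} \left(-6\right) = \left(- \frac{464}{7}\right) \left(-6\right) = \frac{2784}{7}$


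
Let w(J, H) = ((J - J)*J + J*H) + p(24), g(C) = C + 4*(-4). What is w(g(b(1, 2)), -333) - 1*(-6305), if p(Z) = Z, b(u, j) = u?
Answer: 11324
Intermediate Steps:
g(C) = -16 + C (g(C) = C - 16 = -16 + C)
w(J, H) = 24 + H*J (w(J, H) = ((J - J)*J + J*H) + 24 = (0*J + H*J) + 24 = (0 + H*J) + 24 = H*J + 24 = 24 + H*J)
w(g(b(1, 2)), -333) - 1*(-6305) = (24 - 333*(-16 + 1)) - 1*(-6305) = (24 - 333*(-15)) + 6305 = (24 + 4995) + 6305 = 5019 + 6305 = 11324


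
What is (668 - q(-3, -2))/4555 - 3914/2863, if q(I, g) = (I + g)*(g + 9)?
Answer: -15815581/13040965 ≈ -1.2128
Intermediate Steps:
q(I, g) = (9 + g)*(I + g) (q(I, g) = (I + g)*(9 + g) = (9 + g)*(I + g))
(668 - q(-3, -2))/4555 - 3914/2863 = (668 - ((-2)**2 + 9*(-3) + 9*(-2) - 3*(-2)))/4555 - 3914/2863 = (668 - (4 - 27 - 18 + 6))*(1/4555) - 3914*1/2863 = (668 - 1*(-35))*(1/4555) - 3914/2863 = (668 + 35)*(1/4555) - 3914/2863 = 703*(1/4555) - 3914/2863 = 703/4555 - 3914/2863 = -15815581/13040965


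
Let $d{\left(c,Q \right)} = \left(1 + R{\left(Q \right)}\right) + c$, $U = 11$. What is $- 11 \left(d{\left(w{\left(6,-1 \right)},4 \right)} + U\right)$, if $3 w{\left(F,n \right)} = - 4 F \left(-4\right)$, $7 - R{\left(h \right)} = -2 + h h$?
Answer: $-407$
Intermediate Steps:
$R{\left(h \right)} = 9 - h^{2}$ ($R{\left(h \right)} = 7 - \left(-2 + h h\right) = 7 - \left(-2 + h^{2}\right) = 9 - h^{2}$)
$w{\left(F,n \right)} = \frac{16 F}{3}$ ($w{\left(F,n \right)} = \frac{- 4 F \left(-4\right)}{3} = \frac{16 F}{3}$)
$d{\left(c,Q \right)} = 10 + c - Q^{2}$ ($d{\left(c,Q \right)} = \left(1 - \left(-9 + Q^{2}\right)\right) + c = \left(10 - Q^{2}\right) + c = 10 + c - Q^{2}$)
$- 11 \left(d{\left(w{\left(6,-1 \right)},4 \right)} + U\right) = - 11 \left(\left(10 + \frac{16}{3} \cdot 6 - 4^{2}\right) + 11\right) = - 11 \left(\left(10 + 32 - 16\right) + 11\right) = - 11 \left(26 + 11\right) = \left(-11\right) 37 = -407$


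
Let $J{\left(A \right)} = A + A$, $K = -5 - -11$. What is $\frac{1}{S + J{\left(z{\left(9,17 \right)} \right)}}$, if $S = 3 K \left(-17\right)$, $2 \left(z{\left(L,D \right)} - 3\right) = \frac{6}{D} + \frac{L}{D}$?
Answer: $- \frac{17}{5085} \approx -0.0033432$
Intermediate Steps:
$K = 6$ ($K = -5 + 11 = 6$)
$z{\left(L,D \right)} = 3 + \frac{3}{D} + \frac{L}{2 D}$ ($z{\left(L,D \right)} = 3 + \frac{\frac{6}{D} + \frac{L}{D}}{2} = 3 + \left(\frac{3}{D} + \frac{L}{2 D}\right) = 3 + \frac{3}{D} + \frac{L}{2 D}$)
$S = -306$ ($S = 3 \cdot 6 \left(-17\right) = 18 \left(-17\right) = -306$)
$J{\left(A \right)} = 2 A$
$\frac{1}{S + J{\left(z{\left(9,17 \right)} \right)}} = \frac{1}{-306 + 2 \frac{6 + 9 + 6 \cdot 17}{2 \cdot 17}} = \frac{1}{-306 + 2 \cdot \frac{1}{2} \cdot \frac{1}{17} \left(6 + 9 + 102\right)} = \frac{1}{-306 + 2 \cdot \frac{1}{2} \cdot \frac{1}{17} \cdot 117} = \frac{1}{-306 + 2 \cdot \frac{117}{34}} = \frac{1}{-306 + \frac{117}{17}} = \frac{1}{- \frac{5085}{17}} = - \frac{17}{5085}$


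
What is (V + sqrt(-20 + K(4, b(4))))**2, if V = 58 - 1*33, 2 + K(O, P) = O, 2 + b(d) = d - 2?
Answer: 607 + 150*I*sqrt(2) ≈ 607.0 + 212.13*I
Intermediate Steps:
b(d) = -4 + d (b(d) = -2 + (d - 2) = -2 + (-2 + d) = -4 + d)
K(O, P) = -2 + O
V = 25 (V = 58 - 33 = 25)
(V + sqrt(-20 + K(4, b(4))))**2 = (25 + sqrt(-20 + (-2 + 4)))**2 = (25 + sqrt(-20 + 2))**2 = (25 + sqrt(-18))**2 = (25 + 3*I*sqrt(2))**2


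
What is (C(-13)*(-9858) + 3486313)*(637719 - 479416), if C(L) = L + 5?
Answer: 564378214631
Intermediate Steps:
C(L) = 5 + L
(C(-13)*(-9858) + 3486313)*(637719 - 479416) = ((5 - 13)*(-9858) + 3486313)*(637719 - 479416) = (-8*(-9858) + 3486313)*158303 = (78864 + 3486313)*158303 = 3565177*158303 = 564378214631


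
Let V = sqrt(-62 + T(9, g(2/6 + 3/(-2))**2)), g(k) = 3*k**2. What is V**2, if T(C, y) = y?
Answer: -6527/144 ≈ -45.326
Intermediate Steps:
V = I*sqrt(6527)/12 (V = sqrt(-62 + (3*(2/6 + 3/(-2))**2)**2) = sqrt(-62 + (3*(2*(1/6) + 3*(-1/2))**2)**2) = sqrt(-62 + (3*(1/3 - 3/2)**2)**2) = sqrt(-62 + (3*(-7/6)**2)**2) = sqrt(-62 + (3*(49/36))**2) = sqrt(-62 + (49/12)**2) = sqrt(-62 + 2401/144) = sqrt(-6527/144) = I*sqrt(6527)/12 ≈ 6.7325*I)
V**2 = (I*sqrt(6527)/12)**2 = -6527/144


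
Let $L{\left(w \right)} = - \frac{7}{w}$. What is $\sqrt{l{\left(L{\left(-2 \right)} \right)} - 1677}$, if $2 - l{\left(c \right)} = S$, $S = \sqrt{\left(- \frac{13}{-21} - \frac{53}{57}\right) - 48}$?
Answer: $\frac{\sqrt{-266661675 - 798 i \sqrt{1922781}}}{399} \approx 0.084915 - 40.927 i$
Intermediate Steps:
$S = \frac{2 i \sqrt{1922781}}{399}$ ($S = \sqrt{\left(\left(-13\right) \left(- \frac{1}{21}\right) - \frac{53}{57}\right) - 48} = \sqrt{\left(\frac{13}{21} - \frac{53}{57}\right) - 48} = \sqrt{- \frac{124}{399} - 48} = \sqrt{- \frac{19276}{399}} = \frac{2 i \sqrt{1922781}}{399} \approx 6.9506 i$)
$l{\left(c \right)} = 2 - \frac{2 i \sqrt{1922781}}{399}$
$\sqrt{l{\left(L{\left(-2 \right)} \right)} - 1677} = \sqrt{\left(2 - \frac{2 i \sqrt{1922781}}{399}\right) - 1677} = \sqrt{-1675 - \frac{2 i \sqrt{1922781}}{399}}$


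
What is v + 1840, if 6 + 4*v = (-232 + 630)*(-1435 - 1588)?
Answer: -298950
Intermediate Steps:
v = -300790 (v = -3/2 + ((-232 + 630)*(-1435 - 1588))/4 = -3/2 + (398*(-3023))/4 = -3/2 + (¼)*(-1203154) = -3/2 - 601577/2 = -300790)
v + 1840 = -300790 + 1840 = -298950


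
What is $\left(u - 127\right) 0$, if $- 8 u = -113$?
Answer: $0$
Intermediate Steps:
$u = \frac{113}{8}$ ($u = \left(- \frac{1}{8}\right) \left(-113\right) = \frac{113}{8} \approx 14.125$)
$\left(u - 127\right) 0 = \left(\frac{113}{8} - 127\right) 0 = \left(- \frac{903}{8}\right) 0 = 0$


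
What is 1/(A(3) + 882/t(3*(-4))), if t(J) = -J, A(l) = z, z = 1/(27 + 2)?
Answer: 58/4265 ≈ 0.013599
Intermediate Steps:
z = 1/29 ≈ 0.034483
A(l) = 1/29
1/(A(3) + 882/t(3*(-4))) = 1/(1/29 + 882/((-3*(-4)))) = 1/(1/29 + 882/((-1*(-12)))) = 1/(1/29 + 882/12) = 1/(1/29 + 882*(1/12)) = 1/(1/29 + 147/2) = 1/(4265/58) = 58/4265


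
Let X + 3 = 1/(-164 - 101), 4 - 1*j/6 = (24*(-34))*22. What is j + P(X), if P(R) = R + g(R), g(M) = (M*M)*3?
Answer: 7567450508/70225 ≈ 1.0776e+5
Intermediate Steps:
j = 107736 (j = 24 - 6*24*(-34)*22 = 24 - (-4896)*22 = 24 - 6*(-17952) = 24 + 107712 = 107736)
g(M) = 3*M² (g(M) = M²*3 = 3*M²)
X = -796/265 (X = -3 + 1/(-164 - 101) = -3 + 1/(-265) = -3 - 1/265 = -796/265 ≈ -3.0038)
P(R) = R + 3*R²
j + P(X) = 107736 - 796*(1 + 3*(-796/265))/265 = 107736 - 796*(1 - 2388/265)/265 = 107736 - 796/265*(-2123/265) = 107736 + 1689908/70225 = 7567450508/70225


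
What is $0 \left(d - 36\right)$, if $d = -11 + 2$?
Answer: $0$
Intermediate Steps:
$d = -9$
$0 \left(d - 36\right) = 0 \left(-9 - 36\right) = 0 \left(-45\right) = 0$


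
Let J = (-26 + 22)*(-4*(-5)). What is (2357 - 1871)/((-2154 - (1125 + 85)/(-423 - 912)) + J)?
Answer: -64881/298118 ≈ -0.21764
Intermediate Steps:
J = -80 (J = -4*20 = -80)
(2357 - 1871)/((-2154 - (1125 + 85)/(-423 - 912)) + J) = (2357 - 1871)/((-2154 - (1125 + 85)/(-423 - 912)) - 80) = 486/((-2154 - 1210/(-1335)) - 80) = 486/((-2154 - 1210*(-1)/1335) - 80) = 486/((-2154 - 1*(-242/267)) - 80) = 486/((-2154 + 242/267) - 80) = 486/(-574876/267 - 80) = 486/(-596236/267) = 486*(-267/596236) = -64881/298118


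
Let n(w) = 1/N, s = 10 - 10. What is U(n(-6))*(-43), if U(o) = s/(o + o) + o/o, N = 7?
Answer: -43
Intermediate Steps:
s = 0
n(w) = ⅐ (n(w) = 1/7 = ⅐)
U(o) = 1 (U(o) = 0/(o + o) + o/o = 0/((2*o)) + 1 = 0*(1/(2*o)) + 1 = 0 + 1 = 1)
U(n(-6))*(-43) = 1*(-43) = -43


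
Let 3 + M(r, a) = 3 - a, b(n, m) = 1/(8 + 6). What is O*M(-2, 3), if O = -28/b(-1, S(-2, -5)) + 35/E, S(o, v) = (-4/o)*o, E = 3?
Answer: 1141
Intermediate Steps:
S(o, v) = -4
b(n, m) = 1/14
M(r, a) = -a (M(r, a) = -3 + (3 - a) = -a)
O = -1141/3 (O = -28/1/14 + 35/3 = -28*14 + 35*(⅓) = -392 + 35/3 = -1141/3 ≈ -380.33)
O*M(-2, 3) = -(-1141)*3/3 = -1141/3*(-3) = 1141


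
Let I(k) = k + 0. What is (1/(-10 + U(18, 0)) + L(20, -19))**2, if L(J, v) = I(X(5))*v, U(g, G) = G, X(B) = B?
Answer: 904401/100 ≈ 9044.0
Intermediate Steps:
I(k) = k
L(J, v) = 5*v
(1/(-10 + U(18, 0)) + L(20, -19))**2 = (1/(-10 + 0) + 5*(-19))**2 = (1/(-10) - 95)**2 = (-1/10 - 95)**2 = (-951/10)**2 = 904401/100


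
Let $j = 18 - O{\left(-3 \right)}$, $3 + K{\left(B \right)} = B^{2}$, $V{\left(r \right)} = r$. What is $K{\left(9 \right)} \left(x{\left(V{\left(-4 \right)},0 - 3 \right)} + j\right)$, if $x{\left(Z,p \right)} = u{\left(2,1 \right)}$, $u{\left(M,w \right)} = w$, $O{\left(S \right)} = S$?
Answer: $1716$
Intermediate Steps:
$x{\left(Z,p \right)} = 1$
$K{\left(B \right)} = -3 + B^{2}$
$j = 21$ ($j = 18 - -3 = 18 + 3 = 21$)
$K{\left(9 \right)} \left(x{\left(V{\left(-4 \right)},0 - 3 \right)} + j\right) = \left(-3 + 9^{2}\right) \left(1 + 21\right) = \left(-3 + 81\right) 22 = 78 \cdot 22 = 1716$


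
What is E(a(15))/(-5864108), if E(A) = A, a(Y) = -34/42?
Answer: 17/123146268 ≈ 1.3805e-7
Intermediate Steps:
a(Y) = -17/21 (a(Y) = -34*1/42 = -17/21)
E(a(15))/(-5864108) = -17/21/(-5864108) = -17/21*(-1/5864108) = 17/123146268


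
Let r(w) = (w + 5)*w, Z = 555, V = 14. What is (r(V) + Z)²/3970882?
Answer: 674041/3970882 ≈ 0.16975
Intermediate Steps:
r(w) = w*(5 + w) (r(w) = (5 + w)*w = w*(5 + w))
(r(V) + Z)²/3970882 = (14*(5 + 14) + 555)²/3970882 = (14*19 + 555)²*(1/3970882) = (266 + 555)²*(1/3970882) = 821²*(1/3970882) = 674041*(1/3970882) = 674041/3970882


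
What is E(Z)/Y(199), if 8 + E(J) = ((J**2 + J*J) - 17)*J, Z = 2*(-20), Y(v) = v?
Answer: -127328/199 ≈ -639.84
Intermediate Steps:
Z = -40
E(J) = -8 + J*(-17 + 2*J**2) (E(J) = -8 + ((J**2 + J*J) - 17)*J = -8 + ((J**2 + J**2) - 17)*J = -8 + (2*J**2 - 17)*J = -8 + (-17 + 2*J**2)*J = -8 + J*(-17 + 2*J**2))
E(Z)/Y(199) = (-8 - 17*(-40) + 2*(-40)**3)/199 = (-8 + 680 + 2*(-64000))*(1/199) = (-8 + 680 - 128000)*(1/199) = -127328*1/199 = -127328/199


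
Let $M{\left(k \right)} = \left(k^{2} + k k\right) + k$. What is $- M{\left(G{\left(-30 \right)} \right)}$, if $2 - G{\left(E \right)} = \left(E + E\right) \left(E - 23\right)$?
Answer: $-20196190$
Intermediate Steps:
$G{\left(E \right)} = 2 - 2 E \left(-23 + E\right)$ ($G{\left(E \right)} = 2 - \left(E + E\right) \left(E - 23\right) = 2 - 2 E \left(-23 + E\right)$)
$M{\left(k \right)} = k + 2 k^{2}$ ($M{\left(k \right)} = \left(k^{2} + k^{2}\right) + k = 2 k^{2} + k = k + 2 k^{2}$)
$- M{\left(G{\left(-30 \right)} \right)} = - \left(2 - 2 \left(-30\right)^{2} + 46 \left(-30\right)\right) \left(1 + 2 \left(2 - 2 \left(-30\right)^{2} + 46 \left(-30\right)\right)\right) = - \left(2 - 1800 - 1380\right) \left(1 + 2 \left(2 - 1800 - 1380\right)\right) = - \left(-3178\right) \left(1 + 2 \left(-3178\right)\right) = - \left(-3178\right) \left(1 - 6356\right) = - \left(-3178\right) \left(-6355\right) = \left(-1\right) 20196190 = -20196190$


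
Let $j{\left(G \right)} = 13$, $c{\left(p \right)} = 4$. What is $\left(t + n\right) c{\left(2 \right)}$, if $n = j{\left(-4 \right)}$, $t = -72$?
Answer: $-236$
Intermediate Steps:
$n = 13$
$\left(t + n\right) c{\left(2 \right)} = \left(-72 + 13\right) 4 = \left(-59\right) 4 = -236$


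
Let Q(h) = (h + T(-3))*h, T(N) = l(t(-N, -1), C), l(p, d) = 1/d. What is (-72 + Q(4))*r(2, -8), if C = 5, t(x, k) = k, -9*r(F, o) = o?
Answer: -736/15 ≈ -49.067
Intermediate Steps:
r(F, o) = -o/9
l(p, d) = 1/d
T(N) = 1/5
Q(h) = h*(1/5 + h) (Q(h) = (h + 1/5)*h = (1/5 + h)*h = h*(1/5 + h))
(-72 + Q(4))*r(2, -8) = (-72 + 4*(1/5 + 4))*(-1/9*(-8)) = (-72 + 4*(21/5))*(8/9) = (-72 + 84/5)*(8/9) = -276/5*8/9 = -736/15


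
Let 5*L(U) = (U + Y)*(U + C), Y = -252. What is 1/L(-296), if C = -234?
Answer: 1/58088 ≈ 1.7215e-5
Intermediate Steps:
L(U) = (-252 + U)*(-234 + U)/5 (L(U) = ((U - 252)*(U - 234))/5 = ((-252 + U)*(-234 + U))/5 = (-252 + U)*(-234 + U)/5)
1/L(-296) = 1/(58968/5 - 486/5*(-296) + (1/5)*(-296)**2) = 1/(58968/5 + 143856/5 + (1/5)*87616) = 1/(58968/5 + 143856/5 + 87616/5) = 1/58088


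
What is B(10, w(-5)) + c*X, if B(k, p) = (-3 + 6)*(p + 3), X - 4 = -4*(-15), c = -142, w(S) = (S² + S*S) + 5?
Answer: -8914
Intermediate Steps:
w(S) = 5 + 2*S² (w(S) = (S² + S²) + 5 = 2*S² + 5 = 5 + 2*S²)
X = 64 (X = 4 - 4*(-15) = 4 + 60 = 64)
B(k, p) = 9 + 3*p (B(k, p) = 3*(3 + p) = 9 + 3*p)
B(10, w(-5)) + c*X = (9 + 3*(5 + 2*(-5)²)) - 142*64 = (9 + 3*(5 + 2*25)) - 9088 = (9 + 3*(5 + 50)) - 9088 = (9 + 3*55) - 9088 = (9 + 165) - 9088 = 174 - 9088 = -8914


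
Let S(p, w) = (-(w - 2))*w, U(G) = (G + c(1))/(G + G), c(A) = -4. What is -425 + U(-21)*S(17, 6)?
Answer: -3075/7 ≈ -439.29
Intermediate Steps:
U(G) = (-4 + G)/(2*G) (U(G) = (G - 4)/(G + G) = (-4 + G)/((2*G)) = (-4 + G)*(1/(2*G)) = (-4 + G)/(2*G))
S(p, w) = w*(2 - w) (S(p, w) = (-(-2 + w))*w = (2 - w)*w = w*(2 - w))
-425 + U(-21)*S(17, 6) = -425 + ((½)*(-4 - 21)/(-21))*(6*(2 - 1*6)) = -425 + ((½)*(-1/21)*(-25))*(6*(2 - 6)) = -425 + 25*(6*(-4))/42 = -425 + (25/42)*(-24) = -425 - 100/7 = -3075/7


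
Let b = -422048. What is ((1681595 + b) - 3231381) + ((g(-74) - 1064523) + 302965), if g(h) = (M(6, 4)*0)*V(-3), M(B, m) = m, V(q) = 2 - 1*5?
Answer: -2733392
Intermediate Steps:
V(q) = -3 (V(q) = 2 - 5 = -3)
g(h) = 0 (g(h) = (4*0)*(-3) = 0*(-3) = 0)
((1681595 + b) - 3231381) + ((g(-74) - 1064523) + 302965) = ((1681595 - 422048) - 3231381) + ((0 - 1064523) + 302965) = (1259547 - 3231381) + (-1064523 + 302965) = -1971834 - 761558 = -2733392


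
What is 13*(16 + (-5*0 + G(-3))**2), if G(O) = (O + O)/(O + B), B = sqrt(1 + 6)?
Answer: 2080 + 702*sqrt(7) ≈ 3937.3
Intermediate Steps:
B = sqrt(7) ≈ 2.6458
G(O) = 2*O/(O + sqrt(7)) (G(O) = (O + O)/(O + sqrt(7)) = (2*O)/(O + sqrt(7)) = 2*O/(O + sqrt(7)))
13*(16 + (-5*0 + G(-3))**2) = 13*(16 + (-5*0 + 2*(-3)/(-3 + sqrt(7)))**2) = 13*(16 + (0 - 6/(-3 + sqrt(7)))**2) = 13*(16 + (-6/(-3 + sqrt(7)))**2) = 13*(16 + 36/(-3 + sqrt(7))**2) = 208 + 468/(-3 + sqrt(7))**2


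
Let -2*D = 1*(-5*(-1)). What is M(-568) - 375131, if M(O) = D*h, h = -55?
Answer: -749987/2 ≈ -3.7499e+5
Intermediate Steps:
D = -5/2 (D = -(-5*(-1))/2 = -5/2 ≈ -2.5000)
M(O) = 275/2 (M(O) = -5/2*(-55) = 275/2)
M(-568) - 375131 = 275/2 - 375131 = -749987/2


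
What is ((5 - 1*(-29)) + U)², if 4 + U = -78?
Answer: 2304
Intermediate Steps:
U = -82 (U = -4 - 78 = -82)
((5 - 1*(-29)) + U)² = ((5 - 1*(-29)) - 82)² = ((5 + 29) - 82)² = (34 - 82)² = (-48)² = 2304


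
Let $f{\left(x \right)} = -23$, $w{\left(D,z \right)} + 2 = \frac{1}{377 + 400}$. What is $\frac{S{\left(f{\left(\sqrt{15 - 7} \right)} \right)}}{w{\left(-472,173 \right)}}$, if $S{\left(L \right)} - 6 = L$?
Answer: $\frac{13209}{1553} \approx 8.5055$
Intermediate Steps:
$w{\left(D,z \right)} = - \frac{1553}{777}$ ($w{\left(D,z \right)} = -2 + \frac{1}{377 + 400} = -2 + \frac{1}{777} = - \frac{1553}{777}$)
$S{\left(L \right)} = 6 + L$
$\frac{S{\left(f{\left(\sqrt{15 - 7} \right)} \right)}}{w{\left(-472,173 \right)}} = \frac{6 - 23}{- \frac{1553}{777}} = \left(-17\right) \left(- \frac{777}{1553}\right) = \frac{13209}{1553}$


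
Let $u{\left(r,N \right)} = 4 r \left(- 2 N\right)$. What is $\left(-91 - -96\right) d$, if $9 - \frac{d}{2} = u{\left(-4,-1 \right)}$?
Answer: $410$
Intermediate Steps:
$u{\left(r,N \right)} = - 8 N r$
$d = 82$ ($d = 18 - 2 \left(\left(-8\right) \left(-1\right) \left(-4\right)\right) = 18 - -64 = 18 + 64 = 82$)
$\left(-91 - -96\right) d = \left(-91 - -96\right) 82 = \left(-91 + 96\right) 82 = 5 \cdot 82 = 410$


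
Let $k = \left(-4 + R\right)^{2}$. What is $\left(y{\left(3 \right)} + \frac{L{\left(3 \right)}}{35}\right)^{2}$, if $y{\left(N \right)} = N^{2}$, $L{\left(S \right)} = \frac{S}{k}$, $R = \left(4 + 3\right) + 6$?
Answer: $\frac{72352036}{893025} \approx 81.019$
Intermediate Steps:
$R = 13$ ($R = 7 + 6 = 13$)
$k = 81$ ($k = \left(-4 + 13\right)^{2} = 9^{2} = 81$)
$L{\left(S \right)} = \frac{S}{81}$
$\left(y{\left(3 \right)} + \frac{L{\left(3 \right)}}{35}\right)^{2} = \left(3^{2} + \frac{\frac{1}{81} \cdot 3}{35}\right)^{2} = \left(9 + \frac{1}{27} \cdot \frac{1}{35}\right)^{2} = \left(9 + \frac{1}{945}\right)^{2} = \left(\frac{8506}{945}\right)^{2} = \frac{72352036}{893025}$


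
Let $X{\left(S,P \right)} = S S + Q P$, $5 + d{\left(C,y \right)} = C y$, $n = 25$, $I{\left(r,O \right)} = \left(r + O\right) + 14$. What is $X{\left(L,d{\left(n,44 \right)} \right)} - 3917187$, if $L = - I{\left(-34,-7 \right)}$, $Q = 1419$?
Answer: $-2362653$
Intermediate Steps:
$I{\left(r,O \right)} = 14 + O + r$ ($I{\left(r,O \right)} = \left(O + r\right) + 14 = 14 + O + r$)
$d{\left(C,y \right)} = -5 + C y$
$L = 27$ ($L = - (14 - 7 - 34) = \left(-1\right) \left(-27\right) = 27$)
$X{\left(S,P \right)} = S^{2} + 1419 P$ ($X{\left(S,P \right)} = S S + 1419 P = S^{2} + 1419 P$)
$X{\left(L,d{\left(n,44 \right)} \right)} - 3917187 = \left(27^{2} + 1419 \left(-5 + 25 \cdot 44\right)\right) - 3917187 = \left(729 + 1419 \left(-5 + 1100\right)\right) - 3917187 = \left(729 + 1419 \cdot 1095\right) - 3917187 = \left(729 + 1553805\right) - 3917187 = 1554534 - 3917187 = -2362653$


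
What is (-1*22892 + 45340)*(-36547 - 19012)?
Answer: -1247188432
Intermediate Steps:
(-1*22892 + 45340)*(-36547 - 19012) = (-22892 + 45340)*(-55559) = 22448*(-55559) = -1247188432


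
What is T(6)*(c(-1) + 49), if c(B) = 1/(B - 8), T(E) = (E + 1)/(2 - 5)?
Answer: -3080/27 ≈ -114.07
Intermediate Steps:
T(E) = -⅓ - E/3 (T(E) = (1 + E)/(-3) = (1 + E)*(-⅓) = -⅓ - E/3)
c(B) = 1/(-8 + B)
T(6)*(c(-1) + 49) = (-⅓ - ⅓*6)*(1/(-8 - 1) + 49) = (-⅓ - 2)*(1/(-9) + 49) = -7*(-⅑ + 49)/3 = -7/3*440/9 = -3080/27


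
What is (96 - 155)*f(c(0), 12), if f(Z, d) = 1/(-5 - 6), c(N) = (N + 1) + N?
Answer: 59/11 ≈ 5.3636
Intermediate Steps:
c(N) = 1 + 2*N (c(N) = (1 + N) + N = 1 + 2*N)
f(Z, d) = -1/11 (f(Z, d) = 1/(-11) = -1/11)
(96 - 155)*f(c(0), 12) = (96 - 155)*(-1/11) = -59*(-1/11) = 59/11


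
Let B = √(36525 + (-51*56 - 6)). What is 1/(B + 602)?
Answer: 86/46963 - √687/46963 ≈ 0.0012731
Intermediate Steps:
B = 7*√687 (B = √(36525 + (-2856 - 6)) = √(36525 - 2862) = √33663 = 7*√687 ≈ 183.47)
1/(B + 602) = 1/(7*√687 + 602) = 1/(602 + 7*√687)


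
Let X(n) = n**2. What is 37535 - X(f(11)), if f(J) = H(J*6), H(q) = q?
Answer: 33179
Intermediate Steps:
f(J) = 6*J (f(J) = J*6 = 6*J)
37535 - X(f(11)) = 37535 - (6*11)**2 = 37535 - 1*66**2 = 37535 - 1*4356 = 37535 - 4356 = 33179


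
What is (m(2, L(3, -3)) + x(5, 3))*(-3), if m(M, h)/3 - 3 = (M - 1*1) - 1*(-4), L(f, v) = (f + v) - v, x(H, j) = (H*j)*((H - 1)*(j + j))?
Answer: -1152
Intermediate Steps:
x(H, j) = 2*H*j**2*(-1 + H) (x(H, j) = (H*j)*((-1 + H)*(2*j)) = (H*j)*(2*j*(-1 + H)) = 2*H*j**2*(-1 + H))
L(f, v) = f
m(M, h) = 18 + 3*M (m(M, h) = 9 + 3*((M - 1*1) - 1*(-4)) = 9 + 3*((M - 1) + 4) = 9 + 3*((-1 + M) + 4) = 9 + 3*(3 + M) = 9 + (9 + 3*M) = 18 + 3*M)
(m(2, L(3, -3)) + x(5, 3))*(-3) = ((18 + 3*2) + 2*5*3**2*(-1 + 5))*(-3) = ((18 + 6) + 2*5*9*4)*(-3) = (24 + 360)*(-3) = 384*(-3) = -1152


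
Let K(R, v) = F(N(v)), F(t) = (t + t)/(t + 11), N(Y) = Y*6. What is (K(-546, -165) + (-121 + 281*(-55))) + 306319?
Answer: 25876307/89 ≈ 2.9075e+5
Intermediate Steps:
N(Y) = 6*Y
F(t) = 2*t/(11 + t) (F(t) = (2*t)/(11 + t) = 2*t/(11 + t))
K(R, v) = 12*v/(11 + 6*v) (K(R, v) = 2*(6*v)/(11 + 6*v) = 12*v/(11 + 6*v))
(K(-546, -165) + (-121 + 281*(-55))) + 306319 = (12*(-165)/(11 + 6*(-165)) + (-121 + 281*(-55))) + 306319 = (12*(-165)/(11 - 990) + (-121 - 15455)) + 306319 = (12*(-165)/(-979) - 15576) + 306319 = (12*(-165)*(-1/979) - 15576) + 306319 = (180/89 - 15576) + 306319 = -1386084/89 + 306319 = 25876307/89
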